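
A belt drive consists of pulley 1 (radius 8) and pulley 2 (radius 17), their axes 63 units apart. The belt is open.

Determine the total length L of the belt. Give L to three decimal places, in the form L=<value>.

open belt: β = asin((r2−r1)/C) = asin(9/63) = 8.2132°
wrap1 = π − 2β = 163.5736°
wrap2 = π + 2β = 196.4264°
tangent length = C·cosβ = 62.3538
L = r1·wrap1 + r2·wrap2 + 2·C·cosβ = 8·2.8549 + 17·3.4283 + 2·62.3538 = 205.8277

L=205.828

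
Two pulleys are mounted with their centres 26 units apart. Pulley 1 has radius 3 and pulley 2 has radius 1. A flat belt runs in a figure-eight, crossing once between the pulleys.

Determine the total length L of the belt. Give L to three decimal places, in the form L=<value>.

crossed belt: β = asin((r1+r2)/C) = asin(4/26) = 8.8499°
wrap1 = wrap2 = π + 2β = 197.6998°
tangent length = C·cosβ = 25.6905
L = (r1+r2)·wrap + 2·C·cosβ = 4·3.4505 + 2·25.6905 = 65.1830

L=65.183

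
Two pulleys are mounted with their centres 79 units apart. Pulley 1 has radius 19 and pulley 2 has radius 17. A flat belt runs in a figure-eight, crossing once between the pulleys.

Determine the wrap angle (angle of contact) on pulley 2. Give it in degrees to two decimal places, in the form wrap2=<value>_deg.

wrap2=234.22_deg

crossed belt: β = asin((r1+r2)/C) = asin(36/79) = 27.1097°
wrap1 = wrap2 = π + 2β = 234.2195°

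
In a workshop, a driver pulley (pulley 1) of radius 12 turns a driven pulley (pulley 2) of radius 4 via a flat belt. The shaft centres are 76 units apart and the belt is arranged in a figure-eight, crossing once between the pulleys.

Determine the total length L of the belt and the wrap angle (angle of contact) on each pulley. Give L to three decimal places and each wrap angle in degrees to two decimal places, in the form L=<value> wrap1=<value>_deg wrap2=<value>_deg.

crossed belt: β = asin((r1+r2)/C) = asin(16/76) = 12.1532°
wrap1 = wrap2 = π + 2β = 204.3064°
tangent length = C·cosβ = 74.2967
L = (r1+r2)·wrap + 2·C·cosβ = 16·3.5658 + 2·74.2967 = 205.6465

L=205.647 wrap1=204.31_deg wrap2=204.31_deg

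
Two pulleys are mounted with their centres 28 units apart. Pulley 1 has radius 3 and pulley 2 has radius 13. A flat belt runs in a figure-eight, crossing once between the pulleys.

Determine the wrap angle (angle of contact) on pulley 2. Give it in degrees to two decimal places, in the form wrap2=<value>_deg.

wrap2=249.70_deg

crossed belt: β = asin((r1+r2)/C) = asin(16/28) = 34.8499°
wrap1 = wrap2 = π + 2β = 249.6998°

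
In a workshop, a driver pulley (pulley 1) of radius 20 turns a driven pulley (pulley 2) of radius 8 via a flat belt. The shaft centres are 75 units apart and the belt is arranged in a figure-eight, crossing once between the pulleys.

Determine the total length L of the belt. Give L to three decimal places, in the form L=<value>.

L=248.545

crossed belt: β = asin((r1+r2)/C) = asin(28/75) = 21.9213°
wrap1 = wrap2 = π + 2β = 223.8427°
tangent length = C·cosβ = 69.5773
L = (r1+r2)·wrap + 2·C·cosβ = 28·3.9068 + 2·69.5773 = 248.5448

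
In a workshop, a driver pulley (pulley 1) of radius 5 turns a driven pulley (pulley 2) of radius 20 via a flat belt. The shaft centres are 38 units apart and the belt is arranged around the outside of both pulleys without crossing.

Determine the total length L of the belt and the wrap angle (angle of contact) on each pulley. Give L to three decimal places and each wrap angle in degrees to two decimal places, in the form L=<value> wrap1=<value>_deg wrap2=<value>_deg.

L=160.542 wrap1=133.50_deg wrap2=226.50_deg

open belt: β = asin((r2−r1)/C) = asin(15/38) = 23.2496°
wrap1 = π − 2β = 133.5009°
wrap2 = π + 2β = 226.4991°
tangent length = C·cosβ = 34.9142
L = r1·wrap1 + r2·wrap2 + 2·C·cosβ = 5·2.3300 + 20·3.9532 + 2·34.9142 = 160.5416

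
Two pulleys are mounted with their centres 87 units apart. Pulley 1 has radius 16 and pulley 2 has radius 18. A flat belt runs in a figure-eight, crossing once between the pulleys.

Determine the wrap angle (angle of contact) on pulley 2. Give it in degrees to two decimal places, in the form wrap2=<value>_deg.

wrap2=226.01_deg

crossed belt: β = asin((r1+r2)/C) = asin(34/87) = 23.0046°
wrap1 = wrap2 = π + 2β = 226.0091°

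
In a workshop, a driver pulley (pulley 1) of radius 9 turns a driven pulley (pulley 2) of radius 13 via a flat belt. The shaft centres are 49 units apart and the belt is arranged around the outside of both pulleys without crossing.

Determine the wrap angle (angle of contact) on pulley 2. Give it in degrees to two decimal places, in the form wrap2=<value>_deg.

open belt: β = asin((r2−r1)/C) = asin(4/49) = 4.6824°
wrap1 = π − 2β = 170.6352°
wrap2 = π + 2β = 189.3648°

wrap2=189.36_deg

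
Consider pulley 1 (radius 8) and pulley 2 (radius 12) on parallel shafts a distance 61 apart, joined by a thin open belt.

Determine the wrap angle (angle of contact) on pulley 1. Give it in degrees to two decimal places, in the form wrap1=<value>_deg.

wrap1=172.48_deg

open belt: β = asin((r2−r1)/C) = asin(4/61) = 3.7598°
wrap1 = π − 2β = 172.4804°
wrap2 = π + 2β = 187.5196°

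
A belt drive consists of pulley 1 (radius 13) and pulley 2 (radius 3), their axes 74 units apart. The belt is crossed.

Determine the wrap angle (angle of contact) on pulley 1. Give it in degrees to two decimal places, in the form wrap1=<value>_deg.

crossed belt: β = asin((r1+r2)/C) = asin(16/74) = 12.4869°
wrap1 = wrap2 = π + 2β = 204.9738°

wrap1=204.97_deg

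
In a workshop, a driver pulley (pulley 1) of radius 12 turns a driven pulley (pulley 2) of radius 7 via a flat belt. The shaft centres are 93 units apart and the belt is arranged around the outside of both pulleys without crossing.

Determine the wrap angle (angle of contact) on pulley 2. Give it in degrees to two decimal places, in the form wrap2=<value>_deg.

open belt: β = asin((r2−r1)/C) = asin(-5/93) = -3.0819°
wrap1 = π − 2β = 186.1638°
wrap2 = π + 2β = 173.8362°

wrap2=173.84_deg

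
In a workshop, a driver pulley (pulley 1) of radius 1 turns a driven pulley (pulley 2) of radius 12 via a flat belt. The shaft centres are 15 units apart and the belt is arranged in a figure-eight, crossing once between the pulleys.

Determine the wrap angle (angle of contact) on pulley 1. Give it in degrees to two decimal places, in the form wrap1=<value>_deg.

crossed belt: β = asin((r1+r2)/C) = asin(13/15) = 60.0736°
wrap1 = wrap2 = π + 2β = 300.1471°

wrap1=300.15_deg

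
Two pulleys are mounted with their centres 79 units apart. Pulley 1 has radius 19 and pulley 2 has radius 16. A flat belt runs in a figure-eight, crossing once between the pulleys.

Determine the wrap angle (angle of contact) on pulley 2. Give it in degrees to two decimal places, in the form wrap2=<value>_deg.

crossed belt: β = asin((r1+r2)/C) = asin(35/79) = 26.2979°
wrap1 = wrap2 = π + 2β = 232.5958°

wrap2=232.60_deg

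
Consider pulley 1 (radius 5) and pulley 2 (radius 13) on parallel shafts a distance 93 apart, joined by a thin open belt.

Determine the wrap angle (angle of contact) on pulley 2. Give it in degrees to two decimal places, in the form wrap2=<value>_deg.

open belt: β = asin((r2−r1)/C) = asin(8/93) = 4.9348°
wrap1 = π − 2β = 170.1305°
wrap2 = π + 2β = 189.8695°

wrap2=189.87_deg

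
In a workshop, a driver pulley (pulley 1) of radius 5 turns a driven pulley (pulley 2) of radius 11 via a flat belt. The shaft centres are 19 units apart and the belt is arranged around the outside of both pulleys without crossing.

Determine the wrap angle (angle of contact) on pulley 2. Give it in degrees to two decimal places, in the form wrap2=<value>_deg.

open belt: β = asin((r2−r1)/C) = asin(6/19) = 18.4085°
wrap1 = π − 2β = 143.1830°
wrap2 = π + 2β = 216.8170°

wrap2=216.82_deg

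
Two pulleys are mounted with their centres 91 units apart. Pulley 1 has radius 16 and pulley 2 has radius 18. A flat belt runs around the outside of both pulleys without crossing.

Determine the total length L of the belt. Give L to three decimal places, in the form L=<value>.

L=288.858

open belt: β = asin((r2−r1)/C) = asin(2/91) = 1.2593°
wrap1 = π − 2β = 177.4813°
wrap2 = π + 2β = 182.5187°
tangent length = C·cosβ = 90.9780
L = r1·wrap1 + r2·wrap2 + 2·C·cosβ = 16·3.0976 + 18·3.1856 + 2·90.9780 = 288.8581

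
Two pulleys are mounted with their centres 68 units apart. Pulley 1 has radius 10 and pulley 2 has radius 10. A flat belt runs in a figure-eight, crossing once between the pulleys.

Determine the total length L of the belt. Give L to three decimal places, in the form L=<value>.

crossed belt: β = asin((r1+r2)/C) = asin(20/68) = 17.1046°
wrap1 = wrap2 = π + 2β = 214.2093°
tangent length = C·cosβ = 64.9923
L = (r1+r2)·wrap + 2·C·cosβ = 20·3.7387 + 2·64.9923 = 204.7578

L=204.758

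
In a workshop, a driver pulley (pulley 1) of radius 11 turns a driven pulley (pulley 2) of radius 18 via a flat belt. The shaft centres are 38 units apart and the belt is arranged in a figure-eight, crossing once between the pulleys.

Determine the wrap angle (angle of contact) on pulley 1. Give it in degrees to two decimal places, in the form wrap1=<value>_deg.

crossed belt: β = asin((r1+r2)/C) = asin(29/38) = 49.7434°
wrap1 = wrap2 = π + 2β = 279.4868°

wrap1=279.49_deg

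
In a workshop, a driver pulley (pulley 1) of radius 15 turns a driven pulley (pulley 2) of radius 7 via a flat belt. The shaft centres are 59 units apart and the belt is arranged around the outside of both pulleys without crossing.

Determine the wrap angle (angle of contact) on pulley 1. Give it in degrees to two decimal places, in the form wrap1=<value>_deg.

wrap1=195.59_deg

open belt: β = asin((r2−r1)/C) = asin(-8/59) = -7.7929°
wrap1 = π − 2β = 195.5858°
wrap2 = π + 2β = 164.4142°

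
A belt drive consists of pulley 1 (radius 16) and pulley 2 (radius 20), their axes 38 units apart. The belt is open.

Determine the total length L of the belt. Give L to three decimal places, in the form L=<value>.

L=189.519

open belt: β = asin((r2−r1)/C) = asin(4/38) = 6.0423°
wrap1 = π − 2β = 167.9153°
wrap2 = π + 2β = 192.0847°
tangent length = C·cosβ = 37.7889
L = r1·wrap1 + r2·wrap2 + 2·C·cosβ = 16·2.9307 + 20·3.3525 + 2·37.7889 = 189.5188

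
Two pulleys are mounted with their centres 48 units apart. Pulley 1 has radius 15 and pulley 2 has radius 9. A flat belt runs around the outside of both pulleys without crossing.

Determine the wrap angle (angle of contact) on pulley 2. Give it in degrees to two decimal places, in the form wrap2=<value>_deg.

wrap2=165.64_deg

open belt: β = asin((r2−r1)/C) = asin(-6/48) = -7.1808°
wrap1 = π − 2β = 194.3615°
wrap2 = π + 2β = 165.6385°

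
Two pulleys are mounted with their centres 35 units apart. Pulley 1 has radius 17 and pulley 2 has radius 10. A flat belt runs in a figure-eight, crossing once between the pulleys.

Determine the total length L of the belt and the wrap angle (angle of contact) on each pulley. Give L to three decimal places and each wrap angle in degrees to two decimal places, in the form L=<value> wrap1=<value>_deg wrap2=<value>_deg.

crossed belt: β = asin((r1+r2)/C) = asin(27/35) = 50.4823°
wrap1 = wrap2 = π + 2β = 280.9647°
tangent length = C·cosβ = 22.2711
L = (r1+r2)·wrap + 2·C·cosβ = 27·4.9038 + 2·22.2711 = 176.9436

L=176.944 wrap1=280.96_deg wrap2=280.96_deg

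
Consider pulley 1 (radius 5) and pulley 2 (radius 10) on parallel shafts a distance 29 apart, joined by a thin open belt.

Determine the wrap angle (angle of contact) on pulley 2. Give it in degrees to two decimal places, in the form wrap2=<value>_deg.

wrap2=199.86_deg

open belt: β = asin((r2−r1)/C) = asin(5/29) = 9.9282°
wrap1 = π − 2β = 160.1436°
wrap2 = π + 2β = 199.8564°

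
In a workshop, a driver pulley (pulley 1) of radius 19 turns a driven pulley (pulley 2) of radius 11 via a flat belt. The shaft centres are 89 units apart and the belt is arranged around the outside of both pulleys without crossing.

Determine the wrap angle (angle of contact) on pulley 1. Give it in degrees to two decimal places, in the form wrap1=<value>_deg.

wrap1=190.31_deg

open belt: β = asin((r2−r1)/C) = asin(-8/89) = -5.1571°
wrap1 = π − 2β = 190.3143°
wrap2 = π + 2β = 169.6857°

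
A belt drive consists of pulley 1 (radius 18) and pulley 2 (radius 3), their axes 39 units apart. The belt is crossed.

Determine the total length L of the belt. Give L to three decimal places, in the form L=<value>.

crossed belt: β = asin((r1+r2)/C) = asin(21/39) = 32.5790°
wrap1 = wrap2 = π + 2β = 245.1579°
tangent length = C·cosβ = 32.8634
L = (r1+r2)·wrap + 2·C·cosβ = 21·4.2788 + 2·32.8634 = 155.5818

L=155.582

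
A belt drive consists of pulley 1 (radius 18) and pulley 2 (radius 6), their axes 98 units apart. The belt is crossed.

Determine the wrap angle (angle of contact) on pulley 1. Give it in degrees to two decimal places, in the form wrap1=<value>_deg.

crossed belt: β = asin((r1+r2)/C) = asin(24/98) = 14.1758°
wrap1 = wrap2 = π + 2β = 208.3516°

wrap1=208.35_deg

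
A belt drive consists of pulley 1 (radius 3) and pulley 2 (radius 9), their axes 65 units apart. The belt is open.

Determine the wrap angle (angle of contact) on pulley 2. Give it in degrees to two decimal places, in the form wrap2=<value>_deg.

wrap2=190.59_deg

open belt: β = asin((r2−r1)/C) = asin(6/65) = 5.2964°
wrap1 = π − 2β = 169.4072°
wrap2 = π + 2β = 190.5928°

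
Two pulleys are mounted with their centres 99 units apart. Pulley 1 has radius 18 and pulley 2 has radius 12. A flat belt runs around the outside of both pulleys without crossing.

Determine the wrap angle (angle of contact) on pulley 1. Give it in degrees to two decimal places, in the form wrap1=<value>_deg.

wrap1=186.95_deg

open belt: β = asin((r2−r1)/C) = asin(-6/99) = -3.4746°
wrap1 = π − 2β = 186.9492°
wrap2 = π + 2β = 173.0508°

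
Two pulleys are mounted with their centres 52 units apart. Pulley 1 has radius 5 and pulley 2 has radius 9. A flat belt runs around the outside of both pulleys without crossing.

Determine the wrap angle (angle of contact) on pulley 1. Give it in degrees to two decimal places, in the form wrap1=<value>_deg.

open belt: β = asin((r2−r1)/C) = asin(4/52) = 4.4117°
wrap1 = π − 2β = 171.1765°
wrap2 = π + 2β = 188.8235°

wrap1=171.18_deg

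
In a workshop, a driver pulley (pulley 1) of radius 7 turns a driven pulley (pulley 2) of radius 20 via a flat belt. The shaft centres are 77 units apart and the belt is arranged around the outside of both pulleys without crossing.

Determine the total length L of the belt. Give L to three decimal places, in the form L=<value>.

L=241.023

open belt: β = asin((r2−r1)/C) = asin(13/77) = 9.7199°
wrap1 = π − 2β = 160.5603°
wrap2 = π + 2β = 199.4397°
tangent length = C·cosβ = 75.8947
L = r1·wrap1 + r2·wrap2 + 2·C·cosβ = 7·2.8023 + 20·3.4809 + 2·75.8947 = 241.0231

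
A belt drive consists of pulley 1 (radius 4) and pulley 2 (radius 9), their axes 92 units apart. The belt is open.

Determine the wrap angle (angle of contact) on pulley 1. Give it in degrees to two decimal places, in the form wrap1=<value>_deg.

open belt: β = asin((r2−r1)/C) = asin(5/92) = 3.1154°
wrap1 = π − 2β = 173.7691°
wrap2 = π + 2β = 186.2309°

wrap1=173.77_deg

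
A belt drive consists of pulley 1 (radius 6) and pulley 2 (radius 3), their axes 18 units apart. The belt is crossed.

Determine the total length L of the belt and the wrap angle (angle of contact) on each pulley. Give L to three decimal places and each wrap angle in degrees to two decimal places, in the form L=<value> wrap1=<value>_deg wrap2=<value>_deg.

L=68.876 wrap1=240.00_deg wrap2=240.00_deg

crossed belt: β = asin((r1+r2)/C) = asin(9/18) = 30.0000°
wrap1 = wrap2 = π + 2β = 240.0000°
tangent length = C·cosβ = 15.5885
L = (r1+r2)·wrap + 2·C·cosβ = 9·4.1888 + 2·15.5885 = 68.8760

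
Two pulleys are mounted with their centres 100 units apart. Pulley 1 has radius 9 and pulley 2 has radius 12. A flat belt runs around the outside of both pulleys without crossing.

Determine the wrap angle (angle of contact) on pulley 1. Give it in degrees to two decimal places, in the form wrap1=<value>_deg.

open belt: β = asin((r2−r1)/C) = asin(3/100) = 1.7191°
wrap1 = π − 2β = 176.5617°
wrap2 = π + 2β = 183.4383°

wrap1=176.56_deg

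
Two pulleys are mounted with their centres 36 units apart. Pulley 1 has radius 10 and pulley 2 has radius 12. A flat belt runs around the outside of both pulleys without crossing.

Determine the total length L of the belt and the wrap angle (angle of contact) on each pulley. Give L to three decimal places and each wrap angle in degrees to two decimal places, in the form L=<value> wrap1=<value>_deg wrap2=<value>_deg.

open belt: β = asin((r2−r1)/C) = asin(2/36) = 3.1847°
wrap1 = π − 2β = 173.6305°
wrap2 = π + 2β = 186.3695°
tangent length = C·cosβ = 35.9444
L = r1·wrap1 + r2·wrap2 + 2·C·cosβ = 10·3.0304 + 12·3.2528 + 2·35.9444 = 141.2262

L=141.226 wrap1=173.63_deg wrap2=186.37_deg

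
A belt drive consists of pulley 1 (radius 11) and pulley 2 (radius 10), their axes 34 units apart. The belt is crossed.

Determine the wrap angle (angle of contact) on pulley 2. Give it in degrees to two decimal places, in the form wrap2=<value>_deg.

wrap2=256.29_deg

crossed belt: β = asin((r1+r2)/C) = asin(21/34) = 38.1445°
wrap1 = wrap2 = π + 2β = 256.2890°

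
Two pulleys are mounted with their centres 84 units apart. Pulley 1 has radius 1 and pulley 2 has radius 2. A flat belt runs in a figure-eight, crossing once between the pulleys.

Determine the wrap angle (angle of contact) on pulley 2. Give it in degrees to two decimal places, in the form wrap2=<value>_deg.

crossed belt: β = asin((r1+r2)/C) = asin(3/84) = 2.0467°
wrap1 = wrap2 = π + 2β = 184.0934°

wrap2=184.09_deg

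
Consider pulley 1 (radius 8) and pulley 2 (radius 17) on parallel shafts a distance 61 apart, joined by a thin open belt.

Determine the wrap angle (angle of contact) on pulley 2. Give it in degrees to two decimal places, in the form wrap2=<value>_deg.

wrap2=196.97_deg

open belt: β = asin((r2−r1)/C) = asin(9/61) = 8.4844°
wrap1 = π − 2β = 163.0311°
wrap2 = π + 2β = 196.9689°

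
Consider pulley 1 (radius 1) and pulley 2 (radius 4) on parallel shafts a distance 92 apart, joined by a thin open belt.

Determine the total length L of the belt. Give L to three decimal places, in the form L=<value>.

L=199.806

open belt: β = asin((r2−r1)/C) = asin(3/92) = 1.8687°
wrap1 = π − 2β = 176.2627°
wrap2 = π + 2β = 183.7373°
tangent length = C·cosβ = 91.9511
L = r1·wrap1 + r2·wrap2 + 2·C·cosβ = 1·3.0764 + 4·3.2068 + 2·91.9511 = 199.8058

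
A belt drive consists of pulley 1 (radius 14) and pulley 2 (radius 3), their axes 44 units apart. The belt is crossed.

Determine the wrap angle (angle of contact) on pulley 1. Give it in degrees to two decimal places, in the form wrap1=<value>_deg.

crossed belt: β = asin((r1+r2)/C) = asin(17/44) = 22.7284°
wrap1 = wrap2 = π + 2β = 225.4568°

wrap1=225.46_deg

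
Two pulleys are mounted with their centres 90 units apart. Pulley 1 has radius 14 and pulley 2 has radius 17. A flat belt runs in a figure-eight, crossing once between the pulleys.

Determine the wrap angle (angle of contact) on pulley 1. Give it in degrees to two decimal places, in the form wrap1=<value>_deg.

crossed belt: β = asin((r1+r2)/C) = asin(31/90) = 20.1479°
wrap1 = wrap2 = π + 2β = 220.2958°

wrap1=220.30_deg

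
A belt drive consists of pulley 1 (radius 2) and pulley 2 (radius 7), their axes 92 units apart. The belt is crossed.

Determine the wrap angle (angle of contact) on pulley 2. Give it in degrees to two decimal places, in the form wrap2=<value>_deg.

crossed belt: β = asin((r1+r2)/C) = asin(9/92) = 5.6140°
wrap1 = wrap2 = π + 2β = 191.2280°

wrap2=191.23_deg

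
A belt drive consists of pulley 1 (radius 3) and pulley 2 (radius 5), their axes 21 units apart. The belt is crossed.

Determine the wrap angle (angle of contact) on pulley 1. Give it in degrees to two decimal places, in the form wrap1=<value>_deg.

crossed belt: β = asin((r1+r2)/C) = asin(8/21) = 22.3927°
wrap1 = wrap2 = π + 2β = 224.7854°

wrap1=224.79_deg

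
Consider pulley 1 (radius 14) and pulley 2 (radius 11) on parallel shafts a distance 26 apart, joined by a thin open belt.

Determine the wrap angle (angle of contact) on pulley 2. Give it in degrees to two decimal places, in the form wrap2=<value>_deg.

wrap2=166.75_deg

open belt: β = asin((r2−r1)/C) = asin(-3/26) = -6.6258°
wrap1 = π − 2β = 193.2516°
wrap2 = π + 2β = 166.7484°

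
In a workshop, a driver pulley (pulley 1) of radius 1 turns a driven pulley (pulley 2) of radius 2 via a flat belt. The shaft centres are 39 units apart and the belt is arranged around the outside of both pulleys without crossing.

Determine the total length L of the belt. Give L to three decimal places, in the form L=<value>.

L=87.450

open belt: β = asin((r2−r1)/C) = asin(1/39) = 1.4693°
wrap1 = π − 2β = 177.0614°
wrap2 = π + 2β = 182.9386°
tangent length = C·cosβ = 38.9872
L = r1·wrap1 + r2·wrap2 + 2·C·cosβ = 1·3.0903 + 2·3.1929 + 2·38.9872 = 87.4504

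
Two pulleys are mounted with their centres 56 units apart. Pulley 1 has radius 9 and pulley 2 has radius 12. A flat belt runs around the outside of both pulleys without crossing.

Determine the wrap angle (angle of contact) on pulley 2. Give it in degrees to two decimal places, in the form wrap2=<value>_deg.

open belt: β = asin((r2−r1)/C) = asin(3/56) = 3.0709°
wrap1 = π − 2β = 173.8582°
wrap2 = π + 2β = 186.1418°

wrap2=186.14_deg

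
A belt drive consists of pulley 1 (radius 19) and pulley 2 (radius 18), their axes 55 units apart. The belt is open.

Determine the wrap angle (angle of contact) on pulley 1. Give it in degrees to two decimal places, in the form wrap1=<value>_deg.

wrap1=182.08_deg

open belt: β = asin((r2−r1)/C) = asin(-1/55) = -1.0418°
wrap1 = π − 2β = 182.0836°
wrap2 = π + 2β = 177.9164°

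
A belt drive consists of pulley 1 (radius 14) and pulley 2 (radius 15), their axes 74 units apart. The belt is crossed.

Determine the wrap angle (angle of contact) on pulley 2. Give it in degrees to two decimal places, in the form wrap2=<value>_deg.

wrap2=226.14_deg

crossed belt: β = asin((r1+r2)/C) = asin(29/74) = 23.0723°
wrap1 = wrap2 = π + 2β = 226.1445°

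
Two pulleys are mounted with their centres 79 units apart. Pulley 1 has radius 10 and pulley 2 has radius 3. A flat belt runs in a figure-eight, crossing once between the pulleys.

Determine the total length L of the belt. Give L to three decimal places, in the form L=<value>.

L=200.985

crossed belt: β = asin((r1+r2)/C) = asin(13/79) = 9.4715°
wrap1 = wrap2 = π + 2β = 198.9430°
tangent length = C·cosβ = 77.9230
L = (r1+r2)·wrap + 2·C·cosβ = 13·3.4722 + 2·77.9230 = 200.9848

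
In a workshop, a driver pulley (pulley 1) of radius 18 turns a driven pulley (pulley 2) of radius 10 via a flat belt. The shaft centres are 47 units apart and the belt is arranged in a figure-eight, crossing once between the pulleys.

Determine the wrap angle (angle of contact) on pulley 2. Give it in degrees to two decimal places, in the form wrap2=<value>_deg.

crossed belt: β = asin((r1+r2)/C) = asin(28/47) = 36.5657°
wrap1 = wrap2 = π + 2β = 253.1315°

wrap2=253.13_deg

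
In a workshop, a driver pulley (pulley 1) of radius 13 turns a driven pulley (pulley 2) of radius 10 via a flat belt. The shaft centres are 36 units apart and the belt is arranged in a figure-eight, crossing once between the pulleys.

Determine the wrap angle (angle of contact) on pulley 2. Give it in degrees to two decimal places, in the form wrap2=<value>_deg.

crossed belt: β = asin((r1+r2)/C) = asin(23/36) = 39.7090°
wrap1 = wrap2 = π + 2β = 259.4180°

wrap2=259.42_deg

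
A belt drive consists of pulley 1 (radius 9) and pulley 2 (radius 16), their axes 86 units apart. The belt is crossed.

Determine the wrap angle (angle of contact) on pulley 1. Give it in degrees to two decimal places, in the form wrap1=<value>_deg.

wrap1=213.80_deg

crossed belt: β = asin((r1+r2)/C) = asin(25/86) = 16.8997°
wrap1 = wrap2 = π + 2β = 213.7995°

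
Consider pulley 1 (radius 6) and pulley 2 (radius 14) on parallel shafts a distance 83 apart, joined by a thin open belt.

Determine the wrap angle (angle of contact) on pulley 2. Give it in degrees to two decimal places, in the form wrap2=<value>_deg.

wrap2=191.06_deg

open belt: β = asin((r2−r1)/C) = asin(8/83) = 5.5311°
wrap1 = π − 2β = 168.9379°
wrap2 = π + 2β = 191.0621°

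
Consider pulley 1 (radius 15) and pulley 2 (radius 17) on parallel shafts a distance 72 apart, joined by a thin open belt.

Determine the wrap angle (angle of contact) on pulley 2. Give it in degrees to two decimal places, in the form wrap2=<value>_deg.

open belt: β = asin((r2−r1)/C) = asin(2/72) = 1.5918°
wrap1 = π − 2β = 176.8165°
wrap2 = π + 2β = 183.1835°

wrap2=183.18_deg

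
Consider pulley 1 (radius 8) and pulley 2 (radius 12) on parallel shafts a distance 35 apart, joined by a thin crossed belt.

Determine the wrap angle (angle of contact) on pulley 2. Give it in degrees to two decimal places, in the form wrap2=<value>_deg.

crossed belt: β = asin((r1+r2)/C) = asin(20/35) = 34.8499°
wrap1 = wrap2 = π + 2β = 249.6998°

wrap2=249.70_deg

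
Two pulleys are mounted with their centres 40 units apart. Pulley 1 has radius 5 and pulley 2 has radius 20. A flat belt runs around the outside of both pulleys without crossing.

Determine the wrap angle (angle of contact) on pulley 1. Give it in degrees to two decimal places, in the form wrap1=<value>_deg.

wrap1=135.95_deg

open belt: β = asin((r2−r1)/C) = asin(15/40) = 22.0243°
wrap1 = π − 2β = 135.9514°
wrap2 = π + 2β = 224.0486°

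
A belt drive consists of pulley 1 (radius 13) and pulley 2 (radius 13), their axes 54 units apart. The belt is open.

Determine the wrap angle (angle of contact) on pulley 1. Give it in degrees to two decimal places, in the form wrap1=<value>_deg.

open belt: β = asin((r2−r1)/C) = asin(0/54) = 0.0000°
wrap1 = π − 2β = 180.0000°
wrap2 = π + 2β = 180.0000°

wrap1=180.00_deg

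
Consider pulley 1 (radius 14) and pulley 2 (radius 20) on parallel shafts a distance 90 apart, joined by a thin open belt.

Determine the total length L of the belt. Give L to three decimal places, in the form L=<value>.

open belt: β = asin((r2−r1)/C) = asin(6/90) = 3.8226°
wrap1 = π − 2β = 172.3549°
wrap2 = π + 2β = 187.6451°
tangent length = C·cosβ = 89.7998
L = r1·wrap1 + r2·wrap2 + 2·C·cosβ = 14·3.0082 + 20·3.2750 + 2·89.7998 = 287.2143

L=287.214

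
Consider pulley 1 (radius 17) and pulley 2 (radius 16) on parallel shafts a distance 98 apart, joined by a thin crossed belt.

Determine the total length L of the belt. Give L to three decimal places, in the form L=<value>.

L=310.894

crossed belt: β = asin((r1+r2)/C) = asin(33/98) = 19.6781°
wrap1 = wrap2 = π + 2β = 219.3561°
tangent length = C·cosβ = 92.2768
L = (r1+r2)·wrap + 2·C·cosβ = 33·3.8285 + 2·92.2768 = 310.8936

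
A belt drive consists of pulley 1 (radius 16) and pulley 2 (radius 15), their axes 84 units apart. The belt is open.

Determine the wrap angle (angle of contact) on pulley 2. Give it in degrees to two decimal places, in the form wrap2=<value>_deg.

wrap2=178.64_deg

open belt: β = asin((r2−r1)/C) = asin(-1/84) = -0.6821°
wrap1 = π − 2β = 181.3642°
wrap2 = π + 2β = 178.6358°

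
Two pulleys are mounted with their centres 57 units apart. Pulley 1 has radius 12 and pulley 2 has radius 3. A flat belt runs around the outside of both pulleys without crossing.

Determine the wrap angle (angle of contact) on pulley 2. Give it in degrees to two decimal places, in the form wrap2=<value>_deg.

wrap2=161.83_deg

open belt: β = asin((r2−r1)/C) = asin(-9/57) = -9.0847°
wrap1 = π − 2β = 198.1694°
wrap2 = π + 2β = 161.8306°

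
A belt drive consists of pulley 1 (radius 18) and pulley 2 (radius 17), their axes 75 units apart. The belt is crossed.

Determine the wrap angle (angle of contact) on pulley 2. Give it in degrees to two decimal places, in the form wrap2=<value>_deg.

crossed belt: β = asin((r1+r2)/C) = asin(35/75) = 27.8181°
wrap1 = wrap2 = π + 2β = 235.6363°

wrap2=235.64_deg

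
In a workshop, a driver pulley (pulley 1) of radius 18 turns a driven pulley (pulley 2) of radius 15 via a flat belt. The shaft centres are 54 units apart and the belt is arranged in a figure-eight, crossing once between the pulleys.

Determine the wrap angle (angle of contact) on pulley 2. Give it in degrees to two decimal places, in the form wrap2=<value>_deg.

crossed belt: β = asin((r1+r2)/C) = asin(33/54) = 37.6699°
wrap1 = wrap2 = π + 2β = 255.3398°

wrap2=255.34_deg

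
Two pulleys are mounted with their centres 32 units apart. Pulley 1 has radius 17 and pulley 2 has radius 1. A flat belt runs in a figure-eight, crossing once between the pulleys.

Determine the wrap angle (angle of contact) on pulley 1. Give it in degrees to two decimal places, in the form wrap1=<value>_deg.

crossed belt: β = asin((r1+r2)/C) = asin(18/32) = 34.2289°
wrap1 = wrap2 = π + 2β = 248.4577°

wrap1=248.46_deg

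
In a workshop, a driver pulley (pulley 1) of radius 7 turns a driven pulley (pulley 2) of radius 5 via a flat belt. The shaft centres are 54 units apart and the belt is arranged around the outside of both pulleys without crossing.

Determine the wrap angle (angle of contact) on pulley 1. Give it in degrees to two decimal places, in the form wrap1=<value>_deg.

wrap1=184.25_deg

open belt: β = asin((r2−r1)/C) = asin(-2/54) = -2.1226°
wrap1 = π − 2β = 184.2451°
wrap2 = π + 2β = 175.7549°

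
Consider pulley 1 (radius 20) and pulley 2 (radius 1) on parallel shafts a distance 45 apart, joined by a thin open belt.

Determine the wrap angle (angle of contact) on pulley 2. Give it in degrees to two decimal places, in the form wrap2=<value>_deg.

open belt: β = asin((r2−r1)/C) = asin(-19/45) = -24.9750°
wrap1 = π − 2β = 229.9499°
wrap2 = π + 2β = 130.0501°

wrap2=130.05_deg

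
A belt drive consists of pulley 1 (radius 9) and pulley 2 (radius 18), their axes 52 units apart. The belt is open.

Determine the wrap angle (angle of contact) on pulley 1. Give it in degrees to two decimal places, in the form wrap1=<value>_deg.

open belt: β = asin((r2−r1)/C) = asin(9/52) = 9.9668°
wrap1 = π − 2β = 160.0665°
wrap2 = π + 2β = 199.9335°

wrap1=160.07_deg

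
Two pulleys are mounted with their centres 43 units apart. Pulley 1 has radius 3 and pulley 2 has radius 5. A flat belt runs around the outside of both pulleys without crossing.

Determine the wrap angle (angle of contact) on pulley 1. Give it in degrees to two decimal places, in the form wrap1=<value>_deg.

open belt: β = asin((r2−r1)/C) = asin(2/43) = 2.6659°
wrap1 = π − 2β = 174.6682°
wrap2 = π + 2β = 185.3318°

wrap1=174.67_deg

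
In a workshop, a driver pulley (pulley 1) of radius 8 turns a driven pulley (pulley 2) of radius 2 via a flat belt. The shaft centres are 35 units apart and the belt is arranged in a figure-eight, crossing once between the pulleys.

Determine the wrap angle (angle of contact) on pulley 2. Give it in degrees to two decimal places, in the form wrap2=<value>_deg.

wrap2=213.20_deg

crossed belt: β = asin((r1+r2)/C) = asin(10/35) = 16.6015°
wrap1 = wrap2 = π + 2β = 213.2031°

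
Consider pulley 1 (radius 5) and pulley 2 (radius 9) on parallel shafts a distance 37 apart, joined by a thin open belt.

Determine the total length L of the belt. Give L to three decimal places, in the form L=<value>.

L=118.415

open belt: β = asin((r2−r1)/C) = asin(4/37) = 6.2063°
wrap1 = π − 2β = 167.5875°
wrap2 = π + 2β = 192.4125°
tangent length = C·cosβ = 36.7831
L = r1·wrap1 + r2·wrap2 + 2·C·cosβ = 5·2.9250 + 9·3.3582 + 2·36.7831 = 118.4152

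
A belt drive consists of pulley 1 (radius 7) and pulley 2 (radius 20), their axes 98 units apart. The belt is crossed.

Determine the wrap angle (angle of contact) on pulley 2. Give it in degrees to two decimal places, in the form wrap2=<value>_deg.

wrap2=211.98_deg

crossed belt: β = asin((r1+r2)/C) = asin(27/98) = 15.9924°
wrap1 = wrap2 = π + 2β = 211.9848°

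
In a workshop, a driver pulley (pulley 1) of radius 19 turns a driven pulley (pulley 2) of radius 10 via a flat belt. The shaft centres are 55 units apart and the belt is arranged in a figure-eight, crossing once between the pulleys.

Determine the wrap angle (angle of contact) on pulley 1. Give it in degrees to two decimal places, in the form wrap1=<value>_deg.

wrap1=243.64_deg

crossed belt: β = asin((r1+r2)/C) = asin(29/55) = 31.8214°
wrap1 = wrap2 = π + 2β = 243.6427°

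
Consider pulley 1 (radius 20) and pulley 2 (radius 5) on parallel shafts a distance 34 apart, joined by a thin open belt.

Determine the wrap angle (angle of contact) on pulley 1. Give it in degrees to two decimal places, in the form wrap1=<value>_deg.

wrap1=232.36_deg

open belt: β = asin((r2−r1)/C) = asin(-15/34) = -26.1790°
wrap1 = π − 2β = 232.3579°
wrap2 = π + 2β = 127.6421°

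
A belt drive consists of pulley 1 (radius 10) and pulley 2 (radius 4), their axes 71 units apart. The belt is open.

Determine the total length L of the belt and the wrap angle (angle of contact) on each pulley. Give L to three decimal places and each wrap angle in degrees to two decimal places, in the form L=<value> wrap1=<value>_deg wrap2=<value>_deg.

open belt: β = asin((r2−r1)/C) = asin(-6/71) = -4.8477°
wrap1 = π − 2β = 189.6954°
wrap2 = π + 2β = 170.3046°
tangent length = C·cosβ = 70.7460
L = r1·wrap1 + r2·wrap2 + 2·C·cosβ = 10·3.3108 + 4·2.9724 + 2·70.7460 = 186.4896

L=186.490 wrap1=189.70_deg wrap2=170.30_deg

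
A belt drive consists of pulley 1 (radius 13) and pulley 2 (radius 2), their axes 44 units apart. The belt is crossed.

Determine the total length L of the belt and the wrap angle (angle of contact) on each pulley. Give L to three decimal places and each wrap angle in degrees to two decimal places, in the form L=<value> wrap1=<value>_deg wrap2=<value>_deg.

crossed belt: β = asin((r1+r2)/C) = asin(15/44) = 19.9323°
wrap1 = wrap2 = π + 2β = 219.8645°
tangent length = C·cosβ = 41.3642
L = (r1+r2)·wrap + 2·C·cosβ = 15·3.8374 + 2·41.3642 = 140.2889

L=140.289 wrap1=219.86_deg wrap2=219.86_deg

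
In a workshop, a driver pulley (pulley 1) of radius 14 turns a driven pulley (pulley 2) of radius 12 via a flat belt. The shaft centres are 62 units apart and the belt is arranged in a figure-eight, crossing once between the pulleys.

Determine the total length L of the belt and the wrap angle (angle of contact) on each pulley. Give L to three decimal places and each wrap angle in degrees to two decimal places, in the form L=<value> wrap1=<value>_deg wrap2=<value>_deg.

crossed belt: β = asin((r1+r2)/C) = asin(26/62) = 24.7939°
wrap1 = wrap2 = π + 2β = 229.5877°
tangent length = C·cosβ = 56.2850
L = (r1+r2)·wrap + 2·C·cosβ = 26·4.0071 + 2·56.2850 = 216.7536

L=216.754 wrap1=229.59_deg wrap2=229.59_deg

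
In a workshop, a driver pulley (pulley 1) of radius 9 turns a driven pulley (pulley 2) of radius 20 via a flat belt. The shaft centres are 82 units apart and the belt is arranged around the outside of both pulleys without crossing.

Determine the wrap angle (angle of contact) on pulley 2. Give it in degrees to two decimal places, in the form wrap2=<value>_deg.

wrap2=195.42_deg

open belt: β = asin((r2−r1)/C) = asin(11/82) = 7.7093°
wrap1 = π − 2β = 164.5815°
wrap2 = π + 2β = 195.4185°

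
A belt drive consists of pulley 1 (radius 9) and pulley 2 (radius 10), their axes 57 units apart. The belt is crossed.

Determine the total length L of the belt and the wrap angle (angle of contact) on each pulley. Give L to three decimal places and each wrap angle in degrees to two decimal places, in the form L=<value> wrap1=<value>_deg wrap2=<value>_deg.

L=180.084 wrap1=218.94_deg wrap2=218.94_deg

crossed belt: β = asin((r1+r2)/C) = asin(19/57) = 19.4712°
wrap1 = wrap2 = π + 2β = 218.9424°
tangent length = C·cosβ = 53.7401
L = (r1+r2)·wrap + 2·C·cosβ = 19·3.8213 + 2·53.7401 = 180.0843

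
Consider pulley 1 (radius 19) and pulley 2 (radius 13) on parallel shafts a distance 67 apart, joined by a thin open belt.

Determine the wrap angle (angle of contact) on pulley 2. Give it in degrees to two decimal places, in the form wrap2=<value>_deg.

open belt: β = asin((r2−r1)/C) = asin(-6/67) = -5.1378°
wrap1 = π − 2β = 190.2757°
wrap2 = π + 2β = 169.7243°

wrap2=169.72_deg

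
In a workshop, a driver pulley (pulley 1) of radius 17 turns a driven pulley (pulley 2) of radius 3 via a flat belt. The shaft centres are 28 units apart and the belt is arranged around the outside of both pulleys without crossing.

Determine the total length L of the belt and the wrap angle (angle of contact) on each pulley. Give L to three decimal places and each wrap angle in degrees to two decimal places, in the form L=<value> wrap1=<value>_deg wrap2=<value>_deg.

L=125.990 wrap1=240.00_deg wrap2=120.00_deg

open belt: β = asin((r2−r1)/C) = asin(-14/28) = -30.0000°
wrap1 = π − 2β = 240.0000°
wrap2 = π + 2β = 120.0000°
tangent length = C·cosβ = 24.2487
L = r1·wrap1 + r2·wrap2 + 2·C·cosβ = 17·4.1888 + 3·2.0944 + 2·24.2487 = 125.9900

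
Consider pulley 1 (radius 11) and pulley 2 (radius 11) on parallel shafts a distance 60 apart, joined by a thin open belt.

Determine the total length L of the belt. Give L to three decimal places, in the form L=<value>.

L=189.115

open belt: β = asin((r2−r1)/C) = asin(0/60) = 0.0000°
wrap1 = π − 2β = 180.0000°
wrap2 = π + 2β = 180.0000°
tangent length = C·cosβ = 60.0000
L = r1·wrap1 + r2·wrap2 + 2·C·cosβ = 11·3.1416 + 11·3.1416 + 2·60.0000 = 189.1150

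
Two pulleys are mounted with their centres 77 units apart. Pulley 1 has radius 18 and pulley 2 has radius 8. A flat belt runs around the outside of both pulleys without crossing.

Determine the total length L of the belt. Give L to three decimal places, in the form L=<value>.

L=236.982

open belt: β = asin((r2−r1)/C) = asin(-10/77) = -7.4621°
wrap1 = π − 2β = 194.9242°
wrap2 = π + 2β = 165.0758°
tangent length = C·cosβ = 76.3479
L = r1·wrap1 + r2·wrap2 + 2·C·cosβ = 18·3.4021 + 8·2.8811 + 2·76.3479 = 236.9819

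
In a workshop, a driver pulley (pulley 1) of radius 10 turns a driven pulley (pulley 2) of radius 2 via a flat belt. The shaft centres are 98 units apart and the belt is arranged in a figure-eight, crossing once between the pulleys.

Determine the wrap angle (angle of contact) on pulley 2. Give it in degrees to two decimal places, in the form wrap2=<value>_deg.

wrap2=194.07_deg

crossed belt: β = asin((r1+r2)/C) = asin(12/98) = 7.0335°
wrap1 = wrap2 = π + 2β = 194.0669°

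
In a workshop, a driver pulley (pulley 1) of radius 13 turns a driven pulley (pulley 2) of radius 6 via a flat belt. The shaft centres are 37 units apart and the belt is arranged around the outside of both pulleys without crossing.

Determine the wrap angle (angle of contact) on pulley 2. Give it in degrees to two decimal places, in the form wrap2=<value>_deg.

wrap2=158.19_deg

open belt: β = asin((r2−r1)/C) = asin(-7/37) = -10.9055°
wrap1 = π − 2β = 201.8109°
wrap2 = π + 2β = 158.1891°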